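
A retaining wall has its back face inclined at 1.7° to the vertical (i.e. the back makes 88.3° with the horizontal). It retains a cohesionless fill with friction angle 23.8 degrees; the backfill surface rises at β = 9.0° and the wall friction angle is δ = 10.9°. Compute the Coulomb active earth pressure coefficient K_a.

0.457

K_a = sin²(α+φ) / [sin²α · sin(α−δ) · (1 + √{sin(φ+δ)sin(φ−β) / (sin(α−δ)sin(α+β))})²].
With α = 88.3°, φ = 23.8°, δ = 10.9°, β = 9.0°: K_a = 0.4573.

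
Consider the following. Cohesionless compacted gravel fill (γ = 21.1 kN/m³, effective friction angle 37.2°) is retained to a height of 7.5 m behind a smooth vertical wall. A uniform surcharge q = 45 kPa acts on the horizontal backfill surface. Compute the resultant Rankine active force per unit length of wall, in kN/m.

K_a = tan²(45° − φ/2) = 0.2464.
Soil triangle: ½ K_a γ H² = 0.5×0.2464×21.1×7.5² = 146.2 kN/m.
Surcharge rectangle: K_a q H = 0.2464×45×7.5 = 83.17 kN/m.
Total = 146.2 + 83.17 = 229.4 kN/m.

229 kN/m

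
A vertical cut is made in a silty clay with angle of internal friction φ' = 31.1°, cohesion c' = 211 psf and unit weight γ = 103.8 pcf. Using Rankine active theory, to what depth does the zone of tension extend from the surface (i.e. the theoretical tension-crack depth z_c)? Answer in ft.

K_a = tan²(45° − 31.1°/2) = 0.3188; √K_a = 0.5646.
The active pressure is zero where K_a γ z = 2c√K_a, so z_c = 2c/(γ√K_a) = 2×211/(103.8×0.5646) = 7.200 ft.

7.20 ft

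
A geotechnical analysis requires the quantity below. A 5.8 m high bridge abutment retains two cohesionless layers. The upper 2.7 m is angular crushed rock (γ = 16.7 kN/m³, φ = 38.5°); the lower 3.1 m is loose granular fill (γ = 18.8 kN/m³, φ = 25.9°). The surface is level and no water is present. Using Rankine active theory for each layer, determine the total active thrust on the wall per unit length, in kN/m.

104 kN/m

K_a1 = tan²(45°−38.5°/2) = 0.2327; K_a2 = tan²(45°−25.9°/2) = 0.3920.
Layer 1: σ at base = K_a1 γ₁ h₁ = 10.49 kPa; P₁ = ½×10.49×2.7 = 14.16.
Layer 2: σ_v at top = γ₁h₁ = 45.09; σ_h top = K_a2×45.09 = 17.67; σ_h base = K_a2×(45.09+18.8×3.1) = 40.52.
P₂ = ½(17.67+40.52)×3.1 = 90.20. Total P_a = 14.16+90.20 = 104.4 kN/m.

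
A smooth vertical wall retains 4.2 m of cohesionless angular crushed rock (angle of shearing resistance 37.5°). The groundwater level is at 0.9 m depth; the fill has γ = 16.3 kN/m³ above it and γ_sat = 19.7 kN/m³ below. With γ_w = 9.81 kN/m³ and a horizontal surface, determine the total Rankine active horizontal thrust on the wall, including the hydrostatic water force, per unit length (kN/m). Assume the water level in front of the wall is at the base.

79.9 kN/m

K_a = tan²(45° − φ/2) = 0.2432.
γ' = 19.7 − 9.81 = 9.890 kN/m³. Depth below WT = 3.3 m.
σ'_h at WT = K_a γ d_w = 3.568 kPa; at base = 3.568 + K_a γ' × 3.3 = 11.50 kPa.
P₁ (0–0.9 m) = ½×3.568×0.9 = 1.605. P₂ (0.9–4.2 m) = ½(3.568+11.50)×3.3 = 24.87.
P_w = ½ γ_w h₂² = 0.5×9.81×3.3² = 53.42. Total = 1.605+24.87+53.42 = 79.89 kN/m.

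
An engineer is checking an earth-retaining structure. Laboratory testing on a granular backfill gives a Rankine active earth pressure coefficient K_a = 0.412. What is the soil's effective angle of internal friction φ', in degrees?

24.6°

K_a = tan²(45° − φ/2) ⇒ 45° − φ/2 = arctan(√0.412) = 32.70°.
φ = 2(45° − 32.70°) = 24.61°.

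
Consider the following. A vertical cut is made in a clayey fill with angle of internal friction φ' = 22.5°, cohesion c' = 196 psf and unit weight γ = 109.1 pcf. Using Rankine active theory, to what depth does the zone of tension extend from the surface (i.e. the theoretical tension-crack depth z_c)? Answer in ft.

5.38 ft

K_a = tan²(45° − 22.5°/2) = 0.4465; √K_a = 0.6682.
The active pressure is zero where K_a γ z = 2c√K_a, so z_c = 2c/(γ√K_a) = 2×196/(109.1×0.6682) = 5.377 ft.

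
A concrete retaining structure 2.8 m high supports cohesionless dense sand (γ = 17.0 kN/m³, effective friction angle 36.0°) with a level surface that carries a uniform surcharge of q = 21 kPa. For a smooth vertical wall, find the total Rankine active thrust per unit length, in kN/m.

32.6 kN/m

K_a = tan²(45° − φ/2) = 0.2596.
Soil triangle: ½ K_a γ H² = 0.5×0.2596×17.0×2.8² = 17.30 kN/m.
Surcharge rectangle: K_a q H = 0.2596×21×2.8 = 15.27 kN/m.
Total = 17.30 + 15.27 = 32.57 kN/m.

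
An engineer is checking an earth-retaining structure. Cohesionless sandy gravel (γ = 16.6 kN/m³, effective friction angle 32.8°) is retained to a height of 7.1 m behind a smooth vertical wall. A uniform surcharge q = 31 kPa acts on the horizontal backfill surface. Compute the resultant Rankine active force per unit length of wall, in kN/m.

K_a = tan²(45° − φ/2) = 0.2973.
Soil triangle: ½ K_a γ H² = 0.5×0.2973×16.6×7.1² = 124.4 kN/m.
Surcharge rectangle: K_a q H = 0.2973×31×7.1 = 65.43 kN/m.
Total = 124.4 + 65.43 = 189.8 kN/m.

190 kN/m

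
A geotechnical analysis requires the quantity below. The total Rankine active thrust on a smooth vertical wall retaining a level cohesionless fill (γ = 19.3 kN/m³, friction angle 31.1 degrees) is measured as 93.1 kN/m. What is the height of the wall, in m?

5.50 m

K_a = 0.3188. P_a = ½ K_a γ H² ⇒ H = √(2P_a/(K_a γ)).
H = √(2×93.1/(0.3188×19.3)) = 5.501 m.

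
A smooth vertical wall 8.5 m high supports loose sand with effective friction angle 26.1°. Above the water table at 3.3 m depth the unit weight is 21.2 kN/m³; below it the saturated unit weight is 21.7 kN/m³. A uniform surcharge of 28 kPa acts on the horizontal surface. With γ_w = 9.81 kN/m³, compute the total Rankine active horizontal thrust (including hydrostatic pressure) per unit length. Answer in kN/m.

474 kN/m

K_a = tan²(45° − φ/2) = 0.3889.
γ' = 21.7 − 9.81 = 11.89 kN/m³. h₂ = H − d_w = 5.2 m.
σ'_h: at surface K_a·q = 10.89; at WT K_a(q+γd_w) = 38.10; at base K_a(q+γd_w+γ'h₂) = 62.15 kPa.
P₁ = ½(10.89+38.10)×3.3 = 80.84; P₂ = ½(38.10+62.15)×5.2 = 260.7; P_w = ½γ_w h₂² = 132.6.
Total = 80.84+260.7+132.6 = 474.1 kN/m.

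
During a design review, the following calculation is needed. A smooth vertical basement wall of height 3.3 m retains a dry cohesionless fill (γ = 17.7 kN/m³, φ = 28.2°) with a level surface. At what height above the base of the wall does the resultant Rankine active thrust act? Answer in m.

1.10 m

K_a = 0.3582.
The pressure distribution is triangular, so the resultant acts at H/3 above the base = 3.3/3 = 1.100 m.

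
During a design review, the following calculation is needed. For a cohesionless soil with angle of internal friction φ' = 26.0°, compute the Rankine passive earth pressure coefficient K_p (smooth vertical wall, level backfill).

2.56

K_p = (1 + sin φ)/(1 − sin φ) = tan²(45° + 26.0°/2) = 2.561.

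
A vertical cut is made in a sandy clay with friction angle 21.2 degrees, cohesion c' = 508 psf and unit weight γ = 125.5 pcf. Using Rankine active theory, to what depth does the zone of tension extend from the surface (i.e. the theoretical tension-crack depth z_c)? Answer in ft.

11.8 ft

K_a = tan²(45° − 21.2°/2) = 0.4688; √K_a = 0.6847.
The active pressure is zero where K_a γ z = 2c√K_a, so z_c = 2c/(γ√K_a) = 2×508/(125.5×0.6847) = 11.82 ft.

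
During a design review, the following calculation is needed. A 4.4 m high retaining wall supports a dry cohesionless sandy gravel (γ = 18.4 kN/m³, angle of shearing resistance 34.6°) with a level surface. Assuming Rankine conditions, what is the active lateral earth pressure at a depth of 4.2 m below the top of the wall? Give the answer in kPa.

21.3 kPa

K_a = (1 − sin φ)/(1 + sin φ) = 0.2756.
σ_h = K_a γ z = 0.2756 × 18.4 × 4.2 = 21.30 kPa.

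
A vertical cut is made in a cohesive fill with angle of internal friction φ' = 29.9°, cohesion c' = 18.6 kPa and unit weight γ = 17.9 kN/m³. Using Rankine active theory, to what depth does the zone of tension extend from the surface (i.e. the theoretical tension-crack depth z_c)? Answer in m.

K_a = tan²(45° − 29.9°/2) = 0.3347; √K_a = 0.5785.
The active pressure is zero where K_a γ z = 2c√K_a, so z_c = 2c/(γ√K_a) = 2×18.6/(17.9×0.5785) = 3.592 m.

3.59 m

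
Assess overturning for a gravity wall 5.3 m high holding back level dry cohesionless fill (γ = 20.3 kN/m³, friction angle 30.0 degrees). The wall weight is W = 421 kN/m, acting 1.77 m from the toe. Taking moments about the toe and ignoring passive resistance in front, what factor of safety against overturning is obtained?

4.44

K_a = tan²(45° − 30.0°/2) = 0.3333.
P_a = ½K_aγH² = 0.5×0.3333×20.3×5.3² = 95.04 kN/m, acting at H/3 = 1.767 m above the base.
Overturning moment M_o = P_a × H/3 = 95.04 × 1.767 = 167.9.
Resisting moment M_r = W × 1.77 = 421 × 1.77 = 745.2.
FS_overturning = M_r/M_o = 745.2/167.9 = 4.438.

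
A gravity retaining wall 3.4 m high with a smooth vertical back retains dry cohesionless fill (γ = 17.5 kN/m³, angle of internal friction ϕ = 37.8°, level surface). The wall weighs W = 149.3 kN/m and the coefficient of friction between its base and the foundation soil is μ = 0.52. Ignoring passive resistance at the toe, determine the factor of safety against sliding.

K_a = tan²(45° − 37.8°/2) = 0.2400.
P_a = ½K_aγH² = 0.5×0.2400×17.5×3.4² = 24.28 kN/m, acting at H/3 = 1.133 m above the base.
FS_sliding = μW / P_a = 0.52×149.3 / 24.28 = 3.198.

3.20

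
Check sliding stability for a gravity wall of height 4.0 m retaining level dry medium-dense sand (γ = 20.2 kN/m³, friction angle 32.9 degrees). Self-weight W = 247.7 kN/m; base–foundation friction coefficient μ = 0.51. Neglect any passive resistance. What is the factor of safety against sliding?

K_a = tan²(45° − 32.9°/2) = 0.2960.
P_a = ½K_aγH² = 0.5×0.2960×20.2×4.0² = 47.84 kN/m, acting at H/3 = 1.333 m above the base.
FS_sliding = μW / P_a = 0.51×247.7 / 47.84 = 2.641.

2.64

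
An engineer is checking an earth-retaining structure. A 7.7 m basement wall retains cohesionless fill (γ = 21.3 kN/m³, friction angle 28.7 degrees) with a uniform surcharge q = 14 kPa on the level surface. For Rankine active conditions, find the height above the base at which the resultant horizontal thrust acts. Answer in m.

2.75 m

K_a = 0.3511.
Triangular part P₁ = ½K_aγH² = 221.7 at H/3 = 2.567 m; rectangular part P₂ = K_a q H = 37.85 at H/2 = 3.850 m.
ȳ = (P₁·2.567 + P₂·3.850)/(P₁+P₂) = 2.754 m.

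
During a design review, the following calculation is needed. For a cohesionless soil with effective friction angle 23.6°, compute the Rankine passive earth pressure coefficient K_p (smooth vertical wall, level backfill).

K_p = (1 + sin φ)/(1 − sin φ) = tan²(45° + 23.6°/2) = 2.335.

2.34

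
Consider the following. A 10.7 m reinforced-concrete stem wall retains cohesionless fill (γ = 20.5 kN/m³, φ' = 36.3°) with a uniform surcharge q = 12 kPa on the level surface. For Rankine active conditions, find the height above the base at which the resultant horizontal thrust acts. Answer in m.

K_a = 0.2563.
Triangular part P₁ = ½K_aγH² = 300.7 at H/3 = 3.567 m; rectangular part P₂ = K_a q H = 32.91 at H/2 = 5.350 m.
ȳ = (P₁·3.567 + P₂·5.350)/(P₁+P₂) = 3.743 m.

3.74 m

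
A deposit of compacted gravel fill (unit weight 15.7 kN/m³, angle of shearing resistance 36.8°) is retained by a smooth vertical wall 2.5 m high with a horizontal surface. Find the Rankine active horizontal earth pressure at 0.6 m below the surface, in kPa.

K_a = (1 − sin φ)/(1 + sin φ) = 0.2508.
σ_h = K_a γ z = 0.2508 × 15.7 × 0.6 = 2.362 kPa.

2.36 kPa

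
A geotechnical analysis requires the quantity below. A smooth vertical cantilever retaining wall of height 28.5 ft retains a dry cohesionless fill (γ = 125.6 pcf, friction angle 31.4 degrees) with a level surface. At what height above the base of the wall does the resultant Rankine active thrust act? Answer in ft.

K_a = 0.3149.
The pressure distribution is triangular, so the resultant acts at H/3 above the base = 28.5/3 = 9.500 ft.

9.50 ft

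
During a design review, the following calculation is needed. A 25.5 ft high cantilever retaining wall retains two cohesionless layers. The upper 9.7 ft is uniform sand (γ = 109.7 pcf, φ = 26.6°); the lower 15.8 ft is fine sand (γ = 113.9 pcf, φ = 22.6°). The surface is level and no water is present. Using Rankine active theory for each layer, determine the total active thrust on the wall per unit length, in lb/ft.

K_a1 = tan²(45°−26.6°/2) = 0.3814; K_a2 = tan²(45°−22.6°/2) = 0.4448.
Layer 1: σ at base = K_a1 γ₁ h₁ = 405.9 psf; P₁ = ½×405.9×9.7 = 1969.
Layer 2: σ_v at top = γ₁h₁ = 1064; σ_h top = K_a2×1064 = 473.3; σ_h base = K_a2×(1064+113.9×15.8) = 1274.
P₂ = ½(473.3+1274)×15.8 = 13800. Total P_a = 1969+13800 = 15770 lb/ft.

15800 lb/ft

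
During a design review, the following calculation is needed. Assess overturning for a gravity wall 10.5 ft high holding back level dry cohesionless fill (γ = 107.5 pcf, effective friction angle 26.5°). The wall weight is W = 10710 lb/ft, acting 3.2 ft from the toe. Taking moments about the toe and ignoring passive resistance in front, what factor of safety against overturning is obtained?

K_a = tan²(45° − 26.5°/2) = 0.3829.
P_a = ½K_aγH² = 0.5×0.3829×107.5×10.5² = 2269 lb/ft, acting at H/3 = 3.500 ft above the base.
Overturning moment M_o = P_a × H/3 = 2269 × 3.500 = 7942.
Resisting moment M_r = W × 3.2 = 10710 × 3.2 = 34270.
FS_overturning = M_r/M_o = 34270/7942 = 4.315.

4.32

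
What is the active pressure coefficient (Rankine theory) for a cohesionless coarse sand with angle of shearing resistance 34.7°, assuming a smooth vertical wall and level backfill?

0.274

K_a = (1 − sin φ)/(1 + sin φ) = (1 − sin 34.7°)/(1 + sin 34.7°) = 0.2745.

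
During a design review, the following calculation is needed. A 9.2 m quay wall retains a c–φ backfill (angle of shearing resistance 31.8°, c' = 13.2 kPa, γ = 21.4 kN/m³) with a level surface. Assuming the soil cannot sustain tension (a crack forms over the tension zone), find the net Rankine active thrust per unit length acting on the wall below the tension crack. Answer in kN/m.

162 kN/m

K_a = 0.3098; √K_a = 0.5566.
Tension-crack depth z_c = 2c/(γ√K_a) = 2×13.2/(21.4×0.5566) = 2.216 m.
σ_a at base = K_a γ H − 2c√K_a = 0.3098×21.4×9.2 − 2×13.2×0.5566 = 46.30 kPa.
P_a = ½ × 46.30 × (H − z_c) = 0.5×46.30×6.984 = 161.7 kN/m.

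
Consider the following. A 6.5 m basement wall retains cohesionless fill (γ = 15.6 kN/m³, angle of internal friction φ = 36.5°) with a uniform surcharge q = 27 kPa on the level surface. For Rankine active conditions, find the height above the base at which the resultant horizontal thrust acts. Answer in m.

2.54 m

K_a = 0.2541.
Triangular part P₁ = ½K_aγH² = 83.72 at H/3 = 2.167 m; rectangular part P₂ = K_a q H = 44.59 at H/2 = 3.250 m.
ȳ = (P₁·2.167 + P₂·3.250)/(P₁+P₂) = 2.543 m.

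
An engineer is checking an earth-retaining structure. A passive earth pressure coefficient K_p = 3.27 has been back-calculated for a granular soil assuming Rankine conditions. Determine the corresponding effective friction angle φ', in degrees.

K_p = (1+sin φ)/(1−sin φ) ⇒ sin φ = (K_p − 1)/(K_p + 1) = 0.5316.
φ = arcsin(0.5316) = 32.11°.

32.1°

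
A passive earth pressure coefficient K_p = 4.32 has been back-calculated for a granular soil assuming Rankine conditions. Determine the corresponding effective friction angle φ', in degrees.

K_p = (1+sin φ)/(1−sin φ) ⇒ sin φ = (K_p − 1)/(K_p + 1) = 0.6241.
φ = arcsin(0.6241) = 38.61°.

38.6°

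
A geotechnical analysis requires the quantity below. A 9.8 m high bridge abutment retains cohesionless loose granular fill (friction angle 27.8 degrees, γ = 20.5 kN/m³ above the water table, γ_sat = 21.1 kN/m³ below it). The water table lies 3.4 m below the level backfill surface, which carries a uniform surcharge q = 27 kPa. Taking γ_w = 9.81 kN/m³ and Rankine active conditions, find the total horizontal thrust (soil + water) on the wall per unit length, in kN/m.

K_a = tan²(45° − φ/2) = 0.3639.
γ' = 21.1 − 9.81 = 11.29 kN/m³. h₂ = H − d_w = 6.4 m.
σ'_h: at surface K_a·q = 9.825; at WT K_a(q+γd_w) = 35.19; at base K_a(q+γd_w+γ'h₂) = 61.48 kPa.
P₁ = ½(9.825+35.19)×3.4 = 76.52; P₂ = ½(35.19+61.48)×6.4 = 309.3; P_w = ½γ_w h₂² = 200.9.
Total = 76.52+309.3+200.9 = 586.8 kN/m.

587 kN/m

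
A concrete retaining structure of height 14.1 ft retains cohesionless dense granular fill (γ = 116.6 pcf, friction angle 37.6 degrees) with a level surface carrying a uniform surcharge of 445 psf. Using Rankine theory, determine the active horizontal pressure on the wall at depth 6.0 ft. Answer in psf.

K_a = (1 − sin φ)/(1 + sin φ) = 0.2421.
σ_v = γz + q = 116.6 × 6.0 + 445 = 1145 psf.
σ_h = K_a σ_v = 0.2421 × 1145 = 277.1 psf.

277 psf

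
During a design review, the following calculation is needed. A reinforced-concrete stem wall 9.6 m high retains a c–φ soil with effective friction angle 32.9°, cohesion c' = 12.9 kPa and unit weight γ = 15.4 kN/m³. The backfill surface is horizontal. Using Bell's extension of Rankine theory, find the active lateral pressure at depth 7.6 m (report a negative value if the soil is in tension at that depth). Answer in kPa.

K_a = (1 − sin φ)/(1 + sin φ) = 0.2960.
σ_a = K_a γ z − 2c√K_a = 0.2960×15.4×7.6 − 2×12.9×0.5441 = 20.61 kPa.

20.6 kPa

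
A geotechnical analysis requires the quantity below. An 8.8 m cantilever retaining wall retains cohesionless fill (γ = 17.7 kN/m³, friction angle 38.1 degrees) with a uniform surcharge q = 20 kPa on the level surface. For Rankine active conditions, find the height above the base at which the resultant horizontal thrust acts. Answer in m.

3.23 m

K_a = 0.2368.
Triangular part P₁ = ½K_aγH² = 162.3 at H/3 = 2.933 m; rectangular part P₂ = K_a q H = 41.68 at H/2 = 4.400 m.
ȳ = (P₁·2.933 + P₂·4.400)/(P₁+P₂) = 3.233 m.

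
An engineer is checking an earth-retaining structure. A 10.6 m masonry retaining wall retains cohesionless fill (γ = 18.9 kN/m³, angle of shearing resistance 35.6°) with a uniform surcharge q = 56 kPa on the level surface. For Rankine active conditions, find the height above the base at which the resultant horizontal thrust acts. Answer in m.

K_a = 0.2641.
Triangular part P₁ = ½K_aγH² = 280.4 at H/3 = 3.533 m; rectangular part P₂ = K_a q H = 156.8 at H/2 = 5.300 m.
ȳ = (P₁·3.533 + P₂·5.300)/(P₁+P₂) = 4.167 m.

4.17 m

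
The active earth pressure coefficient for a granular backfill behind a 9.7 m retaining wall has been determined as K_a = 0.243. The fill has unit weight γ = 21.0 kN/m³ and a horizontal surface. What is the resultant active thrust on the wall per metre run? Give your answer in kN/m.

P = ½ K_a γ H² = 0.5 × 0.243 × 21.0 × 9.7² = 240.1 kN/m.

240 kN/m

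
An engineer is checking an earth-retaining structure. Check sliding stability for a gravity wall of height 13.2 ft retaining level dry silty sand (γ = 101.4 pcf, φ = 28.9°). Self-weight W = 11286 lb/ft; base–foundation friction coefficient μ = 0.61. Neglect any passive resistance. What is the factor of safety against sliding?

2.24

K_a = tan²(45° − 28.9°/2) = 0.3484.
P_a = ½K_aγH² = 0.5×0.3484×101.4×13.2² = 3077 lb/ft, acting at H/3 = 4.400 ft above the base.
FS_sliding = μW / P_a = 0.61×11286 / 3077 = 2.237.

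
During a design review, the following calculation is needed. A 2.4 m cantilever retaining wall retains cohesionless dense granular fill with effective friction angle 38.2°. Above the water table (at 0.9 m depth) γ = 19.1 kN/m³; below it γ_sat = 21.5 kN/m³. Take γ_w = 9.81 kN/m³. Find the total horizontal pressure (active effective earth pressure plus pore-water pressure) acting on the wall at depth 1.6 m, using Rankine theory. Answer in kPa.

K_a = (1 − sin φ)/(1 + sin φ) = 0.2358.
γ' = 21.5 − 9.81 = 11.69 kN/m³.
Effective vertical stress at 1.6 m: σ'_v = 19.1×0.9 + 11.69×0.700 = 25.37 kPa.
σ'_h = K_a σ'_v = 0.2358 × 25.37 = 5.982 kPa; u = γ_w × 0.700 = 6.867 kPa.
Total σ_h = 5.982 + 6.867 = 12.85 kPa.

12.8 kPa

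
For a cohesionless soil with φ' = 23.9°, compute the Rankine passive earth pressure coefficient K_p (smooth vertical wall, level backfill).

K_p = (1 + sin φ)/(1 − sin φ) = tan²(45° + 23.9°/2) = 2.362.

2.36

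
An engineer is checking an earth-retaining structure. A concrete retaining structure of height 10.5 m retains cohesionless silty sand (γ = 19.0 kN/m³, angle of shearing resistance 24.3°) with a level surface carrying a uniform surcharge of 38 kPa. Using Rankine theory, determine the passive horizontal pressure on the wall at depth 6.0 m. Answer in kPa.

365 kPa

K_p = (1 + sin φ)/(1 − sin φ) = 2.399.
σ_v = γz + q = 19.0 × 6.0 + 38 = 152.0 kPa.
σ_h = K_p σ_v = 2.399 × 152.0 = 364.6 kPa.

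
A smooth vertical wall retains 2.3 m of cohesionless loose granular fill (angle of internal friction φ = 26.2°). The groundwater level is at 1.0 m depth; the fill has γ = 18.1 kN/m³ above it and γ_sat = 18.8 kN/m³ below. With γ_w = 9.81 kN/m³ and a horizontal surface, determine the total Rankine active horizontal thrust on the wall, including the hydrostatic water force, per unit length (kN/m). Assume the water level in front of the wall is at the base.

K_a = tan²(45° − φ/2) = 0.3874.
γ' = 18.8 − 9.81 = 8.990 kN/m³. Depth below WT = 1.3 m.
σ'_h at WT = K_a γ d_w = 7.013 kPa; at base = 7.013 + K_a γ' × 1.3 = 11.54 kPa.
P₁ (0–1.0 m) = ½×7.013×1.0 = 3.506. P₂ (1.0–2.3 m) = ½(7.013+11.54)×1.3 = 12.06.
P_w = ½ γ_w h₂² = 0.5×9.81×1.3² = 8.289. Total = 3.506+12.06+8.289 = 23.86 kN/m.

23.9 kN/m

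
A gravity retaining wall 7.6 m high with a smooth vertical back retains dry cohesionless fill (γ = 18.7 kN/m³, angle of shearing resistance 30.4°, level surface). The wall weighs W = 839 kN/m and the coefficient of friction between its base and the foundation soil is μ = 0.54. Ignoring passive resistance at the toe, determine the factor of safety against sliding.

2.56

K_a = tan²(45° − 30.4°/2) = 0.3280.
P_a = ½K_aγH² = 0.5×0.3280×18.7×7.6² = 177.1 kN/m, acting at H/3 = 2.533 m above the base.
FS_sliding = μW / P_a = 0.54×839 / 177.1 = 2.558.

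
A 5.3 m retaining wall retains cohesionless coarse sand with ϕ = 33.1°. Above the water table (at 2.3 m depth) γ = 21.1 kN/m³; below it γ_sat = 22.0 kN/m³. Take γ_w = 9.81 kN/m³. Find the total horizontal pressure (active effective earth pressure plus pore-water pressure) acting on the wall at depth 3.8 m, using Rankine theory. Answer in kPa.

K_a = (1 − sin φ)/(1 + sin φ) = 0.2936.
γ' = 22.0 − 9.81 = 12.19 kN/m³.
Effective vertical stress at 3.8 m: σ'_v = 21.1×2.3 + 12.19×1.50 = 66.81 kPa.
σ'_h = K_a σ'_v = 0.2936 × 66.81 = 19.62 kPa; u = γ_w × 1.50 = 14.71 kPa.
Total σ_h = 19.62 + 14.71 = 34.33 kPa.

34.3 kPa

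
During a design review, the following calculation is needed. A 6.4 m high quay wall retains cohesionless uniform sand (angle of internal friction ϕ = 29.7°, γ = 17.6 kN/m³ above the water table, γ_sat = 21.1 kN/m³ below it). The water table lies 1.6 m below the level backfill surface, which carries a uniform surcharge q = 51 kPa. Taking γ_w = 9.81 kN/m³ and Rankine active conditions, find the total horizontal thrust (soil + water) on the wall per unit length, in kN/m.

320 kN/m

K_a = tan²(45° − φ/2) = 0.3374.
γ' = 21.1 − 9.81 = 11.29 kN/m³. h₂ = H − d_w = 4.8 m.
σ'_h: at surface K_a·q = 17.21; at WT K_a(q+γd_w) = 26.71; at base K_a(q+γd_w+γ'h₂) = 44.99 kPa.
P₁ = ½(17.21+26.71)×1.6 = 35.13; P₂ = ½(26.71+44.99)×4.8 = 172.1; P_w = ½γ_w h₂² = 113.0.
Total = 35.13+172.1+113.0 = 320.2 kN/m.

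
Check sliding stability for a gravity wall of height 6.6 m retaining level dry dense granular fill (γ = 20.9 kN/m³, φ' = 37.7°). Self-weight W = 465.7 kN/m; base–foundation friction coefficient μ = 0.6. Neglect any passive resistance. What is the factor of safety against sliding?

K_a = tan²(45° − 37.7°/2) = 0.2411.
P_a = ½K_aγH² = 0.5×0.2411×20.9×6.6² = 109.7 kN/m, acting at H/3 = 2.200 m above the base.
FS_sliding = μW / P_a = 0.6×465.7 / 109.7 = 2.546.

2.55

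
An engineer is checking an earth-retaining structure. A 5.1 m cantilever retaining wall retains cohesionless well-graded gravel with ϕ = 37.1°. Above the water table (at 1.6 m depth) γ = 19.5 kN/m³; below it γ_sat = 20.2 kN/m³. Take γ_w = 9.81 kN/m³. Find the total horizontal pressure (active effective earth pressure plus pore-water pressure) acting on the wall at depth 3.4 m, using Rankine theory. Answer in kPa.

30.0 kPa

K_a = (1 − sin φ)/(1 + sin φ) = 0.2475.
γ' = 20.2 − 9.81 = 10.39 kN/m³.
Effective vertical stress at 3.4 m: σ'_v = 19.5×1.6 + 10.39×1.80 = 49.90 kPa.
σ'_h = K_a σ'_v = 0.2475 × 49.90 = 12.35 kPa; u = γ_w × 1.80 = 17.66 kPa.
Total σ_h = 12.35 + 17.66 = 30.01 kPa.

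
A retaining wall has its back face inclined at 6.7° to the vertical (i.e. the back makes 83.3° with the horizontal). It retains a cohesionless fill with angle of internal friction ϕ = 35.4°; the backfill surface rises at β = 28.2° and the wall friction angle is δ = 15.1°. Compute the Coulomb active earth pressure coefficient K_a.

K_a = sin²(α+φ) / [sin²α · sin(α−δ) · (1 + √{sin(φ+δ)sin(φ−β) / (sin(α−δ)sin(α+β))})²].
With α = 83.3°, φ = 35.4°, δ = 15.1°, β = 28.2°: K_a = 0.4717.

0.472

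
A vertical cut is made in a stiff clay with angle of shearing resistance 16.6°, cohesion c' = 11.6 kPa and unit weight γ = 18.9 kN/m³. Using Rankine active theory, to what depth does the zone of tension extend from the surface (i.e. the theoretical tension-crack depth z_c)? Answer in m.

1.65 m

K_a = tan²(45° − 16.6°/2) = 0.5556; √K_a = 0.7454.
The active pressure is zero where K_a γ z = 2c√K_a, so z_c = 2c/(γ√K_a) = 2×11.6/(18.9×0.7454) = 1.647 m.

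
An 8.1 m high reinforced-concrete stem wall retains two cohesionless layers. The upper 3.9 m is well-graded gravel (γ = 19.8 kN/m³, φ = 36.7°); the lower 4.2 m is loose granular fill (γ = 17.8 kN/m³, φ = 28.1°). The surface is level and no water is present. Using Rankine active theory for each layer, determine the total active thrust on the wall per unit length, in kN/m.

K_a1 = tan²(45°−36.7°/2) = 0.2519; K_a2 = tan²(45°−28.1°/2) = 0.3596.
Layer 1: σ at base = K_a1 γ₁ h₁ = 19.45 kPa; P₁ = ½×19.45×3.9 = 37.92.
Layer 2: σ_v at top = γ₁h₁ = 77.22; σ_h top = K_a2×77.22 = 27.77; σ_h base = K_a2×(77.22+17.8×4.2) = 54.65.
P₂ = ½(27.77+54.65)×4.2 = 173.1. Total P_a = 37.92+173.1 = 211.0 kN/m.

211 kN/m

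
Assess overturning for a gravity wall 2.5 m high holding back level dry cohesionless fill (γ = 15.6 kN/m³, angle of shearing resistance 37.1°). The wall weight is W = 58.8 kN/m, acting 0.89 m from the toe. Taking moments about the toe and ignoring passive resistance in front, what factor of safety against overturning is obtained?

5.20

K_a = tan²(45° − 37.1°/2) = 0.2475.
P_a = ½K_aγH² = 0.5×0.2475×15.6×2.5² = 12.07 kN/m, acting at H/3 = 0.8333 m above the base.
Overturning moment M_o = P_a × H/3 = 12.07 × 0.8333 = 10.05.
Resisting moment M_r = W × 0.89 = 58.8 × 0.89 = 52.33.
FS_overturning = M_r/M_o = 52.33/10.05 = 5.205.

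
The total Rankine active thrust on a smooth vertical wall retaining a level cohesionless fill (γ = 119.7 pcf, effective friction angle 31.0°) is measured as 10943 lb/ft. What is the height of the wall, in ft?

23.9 ft

K_a = 0.3201. P_a = ½ K_a γ H² ⇒ H = √(2P_a/(K_a γ)).
H = √(2×10943/(0.3201×119.7)) = 23.90 ft.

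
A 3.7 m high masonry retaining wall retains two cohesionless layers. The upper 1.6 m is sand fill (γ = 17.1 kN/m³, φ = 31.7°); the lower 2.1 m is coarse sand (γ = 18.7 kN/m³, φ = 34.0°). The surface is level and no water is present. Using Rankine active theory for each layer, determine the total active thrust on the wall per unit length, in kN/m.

34.7 kN/m

K_a1 = tan²(45°−31.7°/2) = 0.3111; K_a2 = tan²(45°−34.0°/2) = 0.2827.
Layer 1: σ at base = K_a1 γ₁ h₁ = 8.511 kPa; P₁ = ½×8.511×1.6 = 6.809.
Layer 2: σ_v at top = γ₁h₁ = 27.36; σ_h top = K_a2×27.36 = 7.735; σ_h base = K_a2×(27.36+18.7×2.1) = 18.84.
P₂ = ½(7.735+18.84)×2.1 = 27.90. Total P_a = 6.809+27.90 = 34.71 kN/m.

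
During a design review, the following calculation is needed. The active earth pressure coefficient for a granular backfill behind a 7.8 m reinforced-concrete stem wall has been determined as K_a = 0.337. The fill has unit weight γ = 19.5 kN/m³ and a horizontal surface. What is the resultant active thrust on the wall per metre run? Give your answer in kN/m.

200 kN/m

P = ½ K_a γ H² = 0.5 × 0.337 × 19.5 × 7.8² = 199.9 kN/m.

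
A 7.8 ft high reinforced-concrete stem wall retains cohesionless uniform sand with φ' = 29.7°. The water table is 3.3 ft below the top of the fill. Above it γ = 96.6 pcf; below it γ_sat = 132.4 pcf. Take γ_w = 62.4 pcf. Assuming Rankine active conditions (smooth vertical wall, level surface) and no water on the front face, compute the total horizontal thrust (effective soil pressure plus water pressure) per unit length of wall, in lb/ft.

1530 lb/ft

K_a = tan²(45° − φ/2) = 0.3374.
γ' = 132.4 − 62.4 = 70.00 pcf. Depth below WT = 4.5 ft.
σ'_h at WT = K_a γ d_w = 107.6 psf; at base = 107.6 + K_a γ' × 4.5 = 213.8 psf.
P₁ (0–3.3 ft) = ½×107.6×3.3 = 177.5. P₂ (3.3–7.8 ft) = ½(107.6+213.8)×4.5 = 723.1.
P_w = ½ γ_w h₂² = 0.5×62.4×4.5² = 631.8. Total = 177.5+723.1+631.8 = 1532 lb/ft.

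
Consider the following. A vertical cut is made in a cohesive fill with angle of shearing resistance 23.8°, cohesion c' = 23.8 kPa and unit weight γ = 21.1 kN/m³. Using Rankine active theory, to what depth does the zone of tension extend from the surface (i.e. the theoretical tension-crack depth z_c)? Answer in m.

3.46 m

K_a = tan²(45° − 23.8°/2) = 0.4250; √K_a = 0.6519.
The active pressure is zero where K_a γ z = 2c√K_a, so z_c = 2c/(γ√K_a) = 2×23.8/(21.1×0.6519) = 3.461 m.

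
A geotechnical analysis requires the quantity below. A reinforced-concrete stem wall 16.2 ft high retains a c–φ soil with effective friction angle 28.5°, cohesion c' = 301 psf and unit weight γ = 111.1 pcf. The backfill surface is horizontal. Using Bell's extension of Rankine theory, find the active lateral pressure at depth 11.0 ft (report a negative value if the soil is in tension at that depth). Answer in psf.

K_a = (1 − sin φ)/(1 + sin φ) = 0.3540.
σ_a = K_a γ z − 2c√K_a = 0.3540×111.1×11.0 − 2×301×0.5949 = 74.41 psf.

74.4 psf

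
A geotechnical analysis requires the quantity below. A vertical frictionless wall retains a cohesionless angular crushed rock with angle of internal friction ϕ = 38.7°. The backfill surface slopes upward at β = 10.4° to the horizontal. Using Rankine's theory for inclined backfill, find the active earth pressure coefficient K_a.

K_a = cos β · (cos β − √(cos²β − cos²φ)) / (cos β + √(cos²β − cos²φ)).
cos β = 0.9836, cos φ = 0.7804, √(cos²β − cos²φ) = 0.5986.
K_a = 0.9836 × (0.9836 − 0.5986)/(0.9836 + 0.5986) = 0.2393.

0.239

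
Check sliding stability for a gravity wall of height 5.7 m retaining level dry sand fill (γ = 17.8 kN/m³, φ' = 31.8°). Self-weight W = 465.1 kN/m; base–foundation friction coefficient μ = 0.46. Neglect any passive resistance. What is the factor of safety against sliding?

2.39

K_a = tan²(45° − 31.8°/2) = 0.3098.
P_a = ½K_aγH² = 0.5×0.3098×17.8×5.7² = 89.58 kN/m, acting at H/3 = 1.900 m above the base.
FS_sliding = μW / P_a = 0.46×465.1 / 89.58 = 2.388.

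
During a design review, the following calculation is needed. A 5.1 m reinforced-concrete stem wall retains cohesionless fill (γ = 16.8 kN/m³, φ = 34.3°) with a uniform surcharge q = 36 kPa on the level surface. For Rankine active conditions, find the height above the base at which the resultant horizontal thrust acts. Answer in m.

2.09 m

K_a = 0.2792.
Triangular part P₁ = ½K_aγH² = 60.99 at H/3 = 1.700 m; rectangular part P₂ = K_a q H = 51.25 at H/2 = 2.550 m.
ȳ = (P₁·1.700 + P₂·2.550)/(P₁+P₂) = 2.088 m.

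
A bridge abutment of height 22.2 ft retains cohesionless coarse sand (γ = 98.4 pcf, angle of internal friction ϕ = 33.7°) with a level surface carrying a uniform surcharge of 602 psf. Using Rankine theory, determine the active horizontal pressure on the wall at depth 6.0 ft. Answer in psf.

K_a = (1 − sin φ)/(1 + sin φ) = 0.2863.
σ_v = γz + q = 98.4 × 6.0 + 602 = 1192 psf.
σ_h = K_a σ_v = 0.2863 × 1192 = 341.4 psf.

341 psf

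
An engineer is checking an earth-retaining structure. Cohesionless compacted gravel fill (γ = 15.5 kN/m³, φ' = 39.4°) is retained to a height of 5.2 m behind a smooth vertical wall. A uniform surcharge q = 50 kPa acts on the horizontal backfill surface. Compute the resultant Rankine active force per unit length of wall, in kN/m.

K_a = tan²(45° − φ/2) = 0.2234.
Soil triangle: ½ K_a γ H² = 0.5×0.2234×15.5×5.2² = 46.82 kN/m.
Surcharge rectangle: K_a q H = 0.2234×50×5.2 = 58.10 kN/m.
Total = 46.82 + 58.10 = 104.9 kN/m.

105 kN/m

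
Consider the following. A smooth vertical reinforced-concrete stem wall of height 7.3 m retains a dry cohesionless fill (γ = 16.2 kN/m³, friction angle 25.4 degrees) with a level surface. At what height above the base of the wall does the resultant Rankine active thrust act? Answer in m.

2.43 m

K_a = 0.3996.
The pressure distribution is triangular, so the resultant acts at H/3 above the base = 7.3/3 = 2.433 m.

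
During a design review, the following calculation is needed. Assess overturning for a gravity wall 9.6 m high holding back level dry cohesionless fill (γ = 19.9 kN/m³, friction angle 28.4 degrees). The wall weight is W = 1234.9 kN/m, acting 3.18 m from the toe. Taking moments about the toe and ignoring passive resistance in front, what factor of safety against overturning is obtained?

K_a = tan²(45° − 28.4°/2) = 0.3554.
P_a = ½K_aγH² = 0.5×0.3554×19.9×9.6² = 325.9 kN/m, acting at H/3 = 3.200 m above the base.
Overturning moment M_o = P_a × H/3 = 325.9 × 3.200 = 1043.
Resisting moment M_r = W × 3.18 = 1234.9 × 3.18 = 3927.
FS_overturning = M_r/M_o = 3927/1043 = 3.766.

3.77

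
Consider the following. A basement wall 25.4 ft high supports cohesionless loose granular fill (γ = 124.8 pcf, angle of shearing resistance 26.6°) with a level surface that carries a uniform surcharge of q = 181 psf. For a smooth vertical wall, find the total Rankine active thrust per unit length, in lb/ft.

17100 lb/ft

K_a = tan²(45° − φ/2) = 0.3814.
Soil triangle: ½ K_a γ H² = 0.5×0.3814×124.8×25.4² = 15360 lb/ft.
Surcharge rectangle: K_a q H = 0.3814×181×25.4 = 1754 lb/ft.
Total = 15360 + 1754 = 17110 lb/ft.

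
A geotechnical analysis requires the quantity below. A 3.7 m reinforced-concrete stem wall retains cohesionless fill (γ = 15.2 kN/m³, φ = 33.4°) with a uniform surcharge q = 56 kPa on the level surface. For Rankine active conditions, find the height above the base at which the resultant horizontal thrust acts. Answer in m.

1.64 m

K_a = 0.2899.
Triangular part P₁ = ½K_aγH² = 30.16 at H/3 = 1.233 m; rectangular part P₂ = K_a q H = 60.07 at H/2 = 1.850 m.
ȳ = (P₁·1.233 + P₂·1.850)/(P₁+P₂) = 1.644 m.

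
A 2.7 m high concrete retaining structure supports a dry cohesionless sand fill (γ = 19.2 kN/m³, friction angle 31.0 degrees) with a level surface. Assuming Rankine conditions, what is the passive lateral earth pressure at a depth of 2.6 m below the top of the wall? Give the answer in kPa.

K_p = (1 + sin φ)/(1 − sin φ) = 3.124.
σ_h = K_p γ z = 3.124 × 19.2 × 2.6 = 156.0 kPa.

156 kPa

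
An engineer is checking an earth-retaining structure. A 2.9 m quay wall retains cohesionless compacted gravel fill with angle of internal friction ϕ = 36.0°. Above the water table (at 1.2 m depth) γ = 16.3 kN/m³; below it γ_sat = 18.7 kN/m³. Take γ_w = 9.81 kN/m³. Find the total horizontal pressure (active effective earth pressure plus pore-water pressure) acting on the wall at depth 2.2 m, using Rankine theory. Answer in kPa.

K_a = (1 − sin φ)/(1 + sin φ) = 0.2596.
γ' = 18.7 − 9.81 = 8.890 kN/m³.
Effective vertical stress at 2.2 m: σ'_v = 16.3×1.2 + 8.890×1.00 = 28.45 kPa.
σ'_h = K_a σ'_v = 0.2596 × 28.45 = 7.386 kPa; u = γ_w × 1.00 = 9.810 kPa.
Total σ_h = 7.386 + 9.810 = 17.20 kPa.

17.2 kPa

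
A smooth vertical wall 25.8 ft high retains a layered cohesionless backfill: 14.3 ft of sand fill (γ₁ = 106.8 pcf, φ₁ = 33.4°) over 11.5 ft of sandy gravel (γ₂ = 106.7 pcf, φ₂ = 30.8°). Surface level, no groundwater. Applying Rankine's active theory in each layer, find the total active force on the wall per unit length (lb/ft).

11100 lb/ft

K_a1 = tan²(45°−33.4°/2) = 0.2899; K_a2 = tan²(45°−30.8°/2) = 0.3227.
Layer 1: σ at base = K_a1 γ₁ h₁ = 442.8 psf; P₁ = ½×442.8×14.3 = 3166.
Layer 2: σ_v at top = γ₁h₁ = 1527; σ_h top = K_a2×1527 = 492.9; σ_h base = K_a2×(1527+106.7×11.5) = 888.8.
P₂ = ½(492.9+888.8)×11.5 = 7945. Total P_a = 3166+7945 = 11110 lb/ft.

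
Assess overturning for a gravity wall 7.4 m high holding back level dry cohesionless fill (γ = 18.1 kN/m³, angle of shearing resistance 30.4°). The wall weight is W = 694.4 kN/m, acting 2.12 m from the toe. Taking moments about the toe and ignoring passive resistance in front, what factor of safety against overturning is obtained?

K_a = tan²(45° − 30.4°/2) = 0.3280.
P_a = ½K_aγH² = 0.5×0.3280×18.1×7.4² = 162.5 kN/m, acting at H/3 = 2.467 m above the base.
Overturning moment M_o = P_a × H/3 = 162.5 × 2.467 = 400.9.
Resisting moment M_r = W × 2.12 = 694.4 × 2.12 = 1472.
FS_overturning = M_r/M_o = 1472/400.9 = 3.672.

3.67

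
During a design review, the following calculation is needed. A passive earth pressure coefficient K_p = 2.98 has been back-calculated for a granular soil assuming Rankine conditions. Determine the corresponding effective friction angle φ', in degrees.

K_p = (1+sin φ)/(1−sin φ) ⇒ sin φ = (K_p − 1)/(K_p + 1) = 0.4975.
φ = arcsin(0.4975) = 29.83°.

29.8°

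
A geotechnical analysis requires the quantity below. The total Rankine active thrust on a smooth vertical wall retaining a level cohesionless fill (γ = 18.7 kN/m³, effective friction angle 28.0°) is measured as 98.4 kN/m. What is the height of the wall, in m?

5.40 m

K_a = 0.3610. P_a = ½ K_a γ H² ⇒ H = √(2P_a/(K_a γ)).
H = √(2×98.4/(0.3610×18.7)) = 5.399 m.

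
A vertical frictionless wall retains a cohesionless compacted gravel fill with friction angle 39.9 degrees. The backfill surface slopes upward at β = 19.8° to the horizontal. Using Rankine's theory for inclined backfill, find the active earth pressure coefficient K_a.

K_a = cos β · (cos β − √(cos²β − cos²φ)) / (cos β + √(cos²β − cos²φ)).
cos β = 0.9409, cos φ = 0.7672, √(cos²β − cos²φ) = 0.5447.
K_a = 0.9409 × (0.9409 − 0.5447)/(0.9409 + 0.5447) = 0.2509.

0.251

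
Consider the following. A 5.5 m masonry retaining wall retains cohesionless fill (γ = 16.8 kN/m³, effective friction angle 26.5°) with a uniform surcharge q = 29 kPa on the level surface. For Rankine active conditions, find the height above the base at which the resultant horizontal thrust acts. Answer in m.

2.19 m

K_a = 0.3829.
Triangular part P₁ = ½K_aγH² = 97.30 at H/3 = 1.833 m; rectangular part P₂ = K_a q H = 61.08 at H/2 = 2.750 m.
ȳ = (P₁·1.833 + P₂·2.750)/(P₁+P₂) = 2.187 m.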